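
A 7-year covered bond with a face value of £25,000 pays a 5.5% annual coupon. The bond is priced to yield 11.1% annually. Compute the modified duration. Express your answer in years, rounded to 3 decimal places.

5.222 years

Periodic yield y = 0.111. First find Macaulay duration:
  t   CF        PV=CF/(1+0.111)^t    t·PV
  1     1,375.00     1,237.6238     1,237.6238
  2     1,375.00     1,113.9728     2,227.9456
  3     1,375.00     1,002.6758     3,008.0273
  4     1,375.00       902.4984     3,609.9938
  5     1,375.00       812.3298     4,061.6492
  6     1,375.00       731.1700     4,387.0198
  7    26,375.00    12,623.9148    88,367.4038
  Σ                 18,424.1854   106,899.6632
P = 18,424.1854; Macaulay duration = 106,899.6632 / 18,424.1854 = 5.80214 years.
Modified duration = D_Mac / (1 + y) = 5.80214 / 1.111 = 5.22245 years.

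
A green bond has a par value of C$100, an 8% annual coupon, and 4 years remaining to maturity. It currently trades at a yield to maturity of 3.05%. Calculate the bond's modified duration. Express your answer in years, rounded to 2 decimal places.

3.51 years

Periodic yield y = 0.0305. First find Macaulay duration:
  t   CF        PV=CF/(1+0.0305)^t    t·PV
  1         8.00         7.7632         7.7632
  2         8.00         7.5335        15.0669
  3         8.00         7.3105        21.9314
  4       108.00        95.7705       383.0820
  Σ                    118.3777       427.8436
P = 118.3777; Macaulay duration = 427.8436 / 118.3777 = 3.61423 years.
Modified duration = D_Mac / (1 + y) = 3.61423 / 1.0305 = 3.50725 years.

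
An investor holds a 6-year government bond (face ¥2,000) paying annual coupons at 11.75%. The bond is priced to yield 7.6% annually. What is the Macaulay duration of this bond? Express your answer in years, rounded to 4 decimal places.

Periodic yield y = 0.076. Discount each cash flow and weight by its year:
  t   CF        PV=CF/(1+0.076)^t    t·PV
  1       235.00       218.4015       218.4015
  2       235.00       202.9754       405.9507
  3       235.00       188.6388       565.9164
  4       235.00       175.3149       701.2595
  5       235.00       162.9320       814.6602
  6     2,235.00     1,440.1373     8,640.8238
  Σ                  2,388.3999    11,347.0122
Price P = Σ PV = 2,388.3999.
Macaulay duration = Σ(t·PV) / P = 11,347.0122 / 2,388.3999 = 4.75088 years.

4.7509 years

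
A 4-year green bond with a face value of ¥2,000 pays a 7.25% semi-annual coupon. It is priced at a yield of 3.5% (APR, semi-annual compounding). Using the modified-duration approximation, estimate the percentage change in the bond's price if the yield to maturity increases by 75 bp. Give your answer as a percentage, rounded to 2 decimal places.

Periodic yield y = 0.0175. Modified duration first:
  t   CF        PV=CF/(1+0.0175)^t    t·PV
  1        72.50        71.2531        71.2531
  2        72.50        70.0276       140.0552
  3        72.50        68.8232       206.4695
  4        72.50        67.6395       270.5580
  5        72.50        66.4762       332.3808
  6        72.50        65.3328       391.9970
  7        72.50        64.2092       449.4642
  8     2,072.50     1,803.9280    14,431.4239
  Σ                  2,277.6895    16,293.6017
P = 2,277.6895; D_Mac = 7.15357 half-year periods = 3.57678 yrs; D_mod = 3.57678/(1+0.0175) = 3.51527 yrs.
ΔP/P ≈ -D_mod · Δy = -3.51527 × (+0.0075) = -0.026364 = -2.6364%.

-2.64%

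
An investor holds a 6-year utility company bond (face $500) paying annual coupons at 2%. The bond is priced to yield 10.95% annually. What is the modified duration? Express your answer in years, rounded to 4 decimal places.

5.0633 years

Periodic yield y = 0.1095. First find Macaulay duration:
  t   CF        PV=CF/(1+0.1095)^t    t·PV
  1        10.00         9.0131         9.0131
  2        10.00         8.1235        16.2471
  3        10.00         7.3218        21.9654
  4        10.00         6.5992        26.3968
  5        10.00         5.9479        29.7395
  6       510.00       273.4049     1,640.4296
  Σ                    310.4104     1,743.7914
P = 310.4104; Macaulay duration = 1,743.7914 / 310.4104 = 5.61770 years.
Modified duration = D_Mac / (1 + y) = 5.61770 / 1.1095 = 5.06327 years.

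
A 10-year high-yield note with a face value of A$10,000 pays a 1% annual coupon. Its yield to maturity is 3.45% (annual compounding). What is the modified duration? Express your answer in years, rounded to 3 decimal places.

9.182 years

Periodic yield y = 0.0345. First find Macaulay duration:
  t   CF        PV=CF/(1+0.0345)^t    t·PV
  1       100.00        96.6651        96.6651
  2       100.00        93.4413       186.8827
  3       100.00        90.3251       270.9753
  4       100.00        87.3128       349.2513
  5       100.00        84.4010       422.0049
  6       100.00        81.5863       489.5176
  7       100.00        78.8654       552.0578
  8       100.00        76.2353       609.8823
  9       100.00        73.6929       663.2359
  10   10,100.00     7,194.7619    71,947.6186
  Σ                  7,957.2870    75,588.0915
P = 7,957.2870; Macaulay duration = 75,588.0915 / 7,957.2870 = 9.49923 years.
Modified duration = D_Mac / (1 + y) = 9.49923 / 1.0345 = 9.18244 years.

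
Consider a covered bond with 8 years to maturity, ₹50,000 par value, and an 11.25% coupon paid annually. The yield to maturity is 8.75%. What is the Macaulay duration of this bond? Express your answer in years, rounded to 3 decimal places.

5.829 years

Periodic yield y = 0.0875. Discount each cash flow and weight by its year:
  t   CF        PV=CF/(1+0.0875)^t    t·PV
  1     5,625.00     5,172.4138     5,172.4138
  2     5,625.00     4,756.2426     9,512.4851
  3     5,625.00     4,373.5564    13,120.6692
  4     5,625.00     4,021.6610    16,086.6442
  5     5,625.00     3,698.0791    18,490.3956
  6     5,625.00     3,400.5325    20,403.1951
  7     5,625.00     3,126.9265    21,888.4852
  8    55,625.00    28,433.8651   227,470.9210
  Σ                 56,983.2770   332,145.2092
Price P = Σ PV = 56,983.2770.
Macaulay duration = Σ(t·PV) / P = 332,145.2092 / 56,983.2770 = 5.82882 years.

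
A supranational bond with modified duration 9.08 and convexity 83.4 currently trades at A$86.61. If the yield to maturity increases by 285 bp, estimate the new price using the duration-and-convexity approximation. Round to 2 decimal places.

Duration effect: -D_mod·Δy = -9.08 × (+0.0285) = -0.258780
Convexity effect: ½·C·(Δy)² = 0.5 × 83.4 × (0.0285)² = +0.033870825
ΔP/P ≈ -0.258780 + 0.033870825 = -0.224909175
New price ≈ 86.61 × (1 - 0.224909175) = 67.13061635325.

A$67.13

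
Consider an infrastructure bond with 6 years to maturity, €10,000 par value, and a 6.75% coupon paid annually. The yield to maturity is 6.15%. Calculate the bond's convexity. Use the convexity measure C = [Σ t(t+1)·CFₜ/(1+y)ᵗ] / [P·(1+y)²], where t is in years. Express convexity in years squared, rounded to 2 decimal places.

30.24

With y = 0.0615:
  t   CF        PV=CF/(1+0.0615)^t    t·PV        t(t+1)·PV
  1       675.00       635.8926       635.8926       1,271.7852
  2       675.00       599.0510     1,198.1019       3,594.3058
  3       675.00       564.3438     1,693.0315       6,772.1259
  4       675.00       531.6475     2,126.5900      10,632.9501
  5       675.00       500.8455     2,504.2275      15,025.3651
  6    10,675.00     7,461.8737    44,771.2421     313,398.6945
  Σ                 10,293.6541    52,929.0856     350,695.2267
P = 10,293.6541.
Convexity = Σ t(t+1)·PV / [P·(1+y)²] = 350,695.2267 / (10,293.6541 × 1.126782) = 30.23572.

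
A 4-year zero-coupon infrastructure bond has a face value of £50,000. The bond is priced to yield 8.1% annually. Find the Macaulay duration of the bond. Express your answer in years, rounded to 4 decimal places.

A zero-coupon bond has a single cash flow at maturity, so its Macaulay duration equals its maturity: 4 years.

4.0000 years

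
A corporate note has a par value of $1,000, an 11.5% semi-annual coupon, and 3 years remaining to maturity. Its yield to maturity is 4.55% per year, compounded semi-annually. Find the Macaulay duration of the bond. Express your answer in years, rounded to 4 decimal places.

Periodic yield y = 0.02275. Discount each cash flow and weight by its period:
  t   CF        PV=CF/(1+0.02275)^t    t·PV
  1        57.50        56.2210        56.2210
  2        57.50        54.9704       109.9408
  3        57.50        53.7476       161.2429
  4        57.50        52.5521       210.2083
  5        57.50        51.3831       256.9156
  6     1,057.50       923.9819     5,543.8912
  Σ                  1,192.8561     6,338.4197
Price P = Σ PV = 1,192.8561.
Macaulay duration = Σ(t·PV) / P = 6,338.4197 / 1,192.8561 = 5.31365 half-year periods.
In years: 5.31365 / 2 = 2.65683 years.

2.6568 years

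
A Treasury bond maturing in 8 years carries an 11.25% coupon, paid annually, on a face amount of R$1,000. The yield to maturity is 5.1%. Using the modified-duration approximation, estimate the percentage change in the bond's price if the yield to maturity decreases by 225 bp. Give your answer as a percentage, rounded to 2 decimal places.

Periodic yield y = 0.051. Modified duration first:
  t   CF        PV=CF/(1+0.051)^t    t·PV
  1       112.50       107.0409       107.0409
  2       112.50       101.8467       203.6935
  3       112.50        96.9046       290.7138
  4       112.50        92.2023       368.8091
  5       112.50        87.7281       438.6407
  6       112.50        83.4711       500.8267
  7       112.50        79.4207       555.9446
  8     1,112.50       747.2713     5,978.1702
  Σ                  1,395.8857     8,443.8396
P = 1,395.8857; D_Mac = 6.04909 yrs; D_mod = 6.04909/(1+0.051) = 5.75556 yrs.
ΔP/P ≈ -D_mod · Δy = -5.75556 × (-0.0225) = +0.129500 = +12.9500%.

+12.95%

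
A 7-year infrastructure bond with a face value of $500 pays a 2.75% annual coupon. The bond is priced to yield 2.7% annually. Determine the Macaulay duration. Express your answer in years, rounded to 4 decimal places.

Periodic yield y = 0.027. Discount each cash flow and weight by its year:
  t   CF        PV=CF/(1+0.027)^t    t·PV
  1        13.75        13.3885        13.3885
  2        13.75        13.0365        26.0730
  3        13.75        12.6938        38.0814
  4        13.75        12.3601        49.4403
  5        13.75        12.0351        60.1756
  6        13.75        11.7187        70.3123
  7       513.75       426.3426     2,984.3982
  Σ                    501.5753     3,241.8693
Price P = Σ PV = 501.5753.
Macaulay duration = Σ(t·PV) / P = 3,241.8693 / 501.5753 = 6.46337 years.

6.4634 years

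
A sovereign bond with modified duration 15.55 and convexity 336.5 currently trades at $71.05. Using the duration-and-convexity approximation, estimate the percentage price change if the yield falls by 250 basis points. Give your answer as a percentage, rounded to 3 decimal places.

Duration effect: -D_mod·Δy = -15.55 × (-0.025) = +0.388750
Convexity effect: ½·C·(Δy)² = 0.5 × 336.5 × (-0.025)² = +0.10515625
ΔP/P ≈ +0.388750 + 0.10515625 = +0.49390625
= +49.390625%.

+49.391%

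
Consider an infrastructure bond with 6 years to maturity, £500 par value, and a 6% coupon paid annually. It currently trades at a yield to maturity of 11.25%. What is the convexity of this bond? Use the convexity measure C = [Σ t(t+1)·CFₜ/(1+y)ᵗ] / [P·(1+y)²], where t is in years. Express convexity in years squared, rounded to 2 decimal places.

27.20

With y = 0.1125:
  t   CF        PV=CF/(1+0.1125)^t    t·PV        t(t+1)·PV
  1        30.00        26.9663        26.9663          53.9326
  2        30.00        24.2394        48.4787         145.4362
  3        30.00        21.7882        65.3646         261.4583
  4        30.00        19.5849        78.3396         391.6978
  5        30.00        17.6044        88.0220         528.1319
  6       530.00       279.5605     1,677.3628      11,741.5395
  Σ                    389.7436     1,984.5339      13,122.1963
P = 389.7436.
Convexity = Σ t(t+1)·PV / [P·(1+y)²] = 13,122.1963 / (389.7436 × 1.237656) = 27.20367.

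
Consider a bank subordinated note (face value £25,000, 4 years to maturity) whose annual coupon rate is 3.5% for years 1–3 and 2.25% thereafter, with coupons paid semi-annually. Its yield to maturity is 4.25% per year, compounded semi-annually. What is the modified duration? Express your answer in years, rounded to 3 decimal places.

Periodic yield y = 0.02125. First find Macaulay duration:
  t   CF        PV=CF/(1+0.02125)^t    t·PV
  1       437.50       428.3966       428.3966
  2       437.50       419.4826       838.9651
  3       437.50       410.7540     1,232.2621
  4       437.50       402.2071     1,608.8286
  5       437.50       393.8381     1,969.1904
  6       437.50       385.6432     2,313.8590
  7       281.25       242.7549     1,699.2845
  8    25,281.25    21,366.9231   170,935.3848
  Σ                 24,049.9996   181,026.1711
P = 24,049.9996; Macaulay duration = 181,026.1711 / 24,049.9996 = 7.52708 half-year periods = 3.76354 years.
Modified duration = D_Mac / (1 + y) = 3.76354 / 1.02125 = 3.68523 years.

3.685 years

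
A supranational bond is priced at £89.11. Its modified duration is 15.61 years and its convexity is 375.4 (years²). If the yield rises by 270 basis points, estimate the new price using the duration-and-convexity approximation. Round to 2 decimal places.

£63.75

Duration effect: -D_mod·Δy = -15.61 × (+0.027) = -0.421470
Convexity effect: ½·C·(Δy)² = 0.5 × 375.4 × (0.027)² = +0.1368333
ΔP/P ≈ -0.421470 + 0.1368333 = -0.2846367
New price ≈ 89.11 × (1 - 0.2846367) = 63.746023663.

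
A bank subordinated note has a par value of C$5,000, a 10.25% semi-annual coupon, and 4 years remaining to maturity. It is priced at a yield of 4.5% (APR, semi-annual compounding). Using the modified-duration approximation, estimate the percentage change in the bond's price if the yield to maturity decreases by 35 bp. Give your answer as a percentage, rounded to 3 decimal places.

Periodic yield y = 0.0225. Modified duration first:
  t   CF        PV=CF/(1+0.0225)^t    t·PV
  1       256.25       250.6112       250.6112
  2       256.25       245.0966       490.1931
  3       256.25       239.7033       719.1098
  4       256.25       234.4286       937.7144
  5       256.25       229.2700     1,146.3502
  6       256.25       224.2250     1,345.3498
  7       256.25       219.2909     1,535.0365
  8     5,256.25     4,399.1572    35,193.2575
  Σ                  6,041.7828    41,617.6225
P = 6,041.7828; D_Mac = 6.88830 half-year periods = 3.44415 yrs; D_mod = 3.44415/(1+0.0225) = 3.36836 yrs.
ΔP/P ≈ -D_mod · Δy = -3.36836 × (-0.0035) = +0.011789 = +1.1789%.

+1.179%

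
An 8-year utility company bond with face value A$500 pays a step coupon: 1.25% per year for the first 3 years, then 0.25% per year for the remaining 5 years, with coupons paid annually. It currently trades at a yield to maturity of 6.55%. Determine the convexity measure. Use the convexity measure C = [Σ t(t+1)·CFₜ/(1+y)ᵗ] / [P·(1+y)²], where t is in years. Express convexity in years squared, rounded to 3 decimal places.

60.105

With y = 0.0655:
  t   CF        PV=CF/(1+0.0655)^t    t·PV        t(t+1)·PV
  1         6.25         5.8658         5.8658          11.7316
  2         6.25         5.5052        11.0104          33.0312
  3         6.25         5.1668        15.5003          62.0013
  4         1.25         0.9698         3.8793          19.3966
  5         1.25         0.9102         4.5511          27.3064
  6         1.25         0.8543         5.1256          35.8789
  7         1.25         0.8017         5.6122          44.8977
  8       501.25       301.7357     2,413.8859      21,724.9732
  Σ                    321.8096     2,465.4306      21,959.2168
P = 321.8096.
Convexity = Σ t(t+1)·PV / [P·(1+y)²] = 21,959.2168 / (321.8096 × 1.135290) = 60.10506.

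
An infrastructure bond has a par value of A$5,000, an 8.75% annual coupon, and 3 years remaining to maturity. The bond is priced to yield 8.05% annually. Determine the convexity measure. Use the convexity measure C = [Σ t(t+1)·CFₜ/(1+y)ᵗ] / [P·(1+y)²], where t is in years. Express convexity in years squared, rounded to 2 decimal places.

9.22

With y = 0.0805:
  t   CF        PV=CF/(1+0.0805)^t    t·PV        t(t+1)·PV
  1       437.50       404.9051       404.9051         809.8103
  2       437.50       374.7387       749.4773       2,248.4320
  3     5,437.50     4,310.4733    12,931.4198      51,725.6792
  Σ                  5,090.1171    14,085.8023      54,783.9216
P = 5,090.1171.
Convexity = Σ t(t+1)·PV / [P·(1+y)²] = 54,783.9216 / (5,090.1171 × 1.167480) = 9.21883.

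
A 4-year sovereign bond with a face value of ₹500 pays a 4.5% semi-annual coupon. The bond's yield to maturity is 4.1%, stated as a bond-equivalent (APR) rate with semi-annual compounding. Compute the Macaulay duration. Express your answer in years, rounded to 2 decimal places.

3.71 years

Periodic yield y = 0.0205. Discount each cash flow and weight by its period:
  t   CF        PV=CF/(1+0.0205)^t    t·PV
  1        11.25        11.0240        11.0240
  2        11.25        10.8026        21.6051
  3        11.25        10.5856        31.7567
  4        11.25        10.3729        41.4916
  5        11.25        10.1645        50.8227
  6        11.25         9.9603        59.7621
  7        11.25         9.7603        68.3218
  8       511.25       434.6396     3,477.1164
  Σ                    507.3097     3,761.9004
Price P = Σ PV = 507.3097.
Macaulay duration = Σ(t·PV) / P = 3,761.9004 / 507.3097 = 7.41539 half-year periods.
In years: 7.41539 / 2 = 3.70770 years.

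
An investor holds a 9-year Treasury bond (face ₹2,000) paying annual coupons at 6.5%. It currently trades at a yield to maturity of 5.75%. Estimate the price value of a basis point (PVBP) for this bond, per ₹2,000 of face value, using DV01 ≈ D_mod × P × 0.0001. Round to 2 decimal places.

Periodic yield y = 0.0575.
  t   CF        PV=CF/(1+0.0575)^t    t·PV
  1       130.00       122.9314       122.9314
  2       130.00       116.2472       232.4945
  3       130.00       109.9265       329.7794
  4       130.00       103.9494       415.7975
  5       130.00        98.2973       491.4864
  6       130.00        92.9525       557.7150
  7       130.00        87.8983       615.2884
  8       130.00        83.1190       664.9521
  9     2,130.00     1,287.8231    11,590.4081
  Σ                  2,103.1447    15,020.8527
P = 2,103.1447; D_Mac = 7.14209 yrs; D_mod = 6.75375 yrs.
DV01 ≈ 6.75375 × 2,103.1447 × 0.0001 = 1.420412.

₹1.42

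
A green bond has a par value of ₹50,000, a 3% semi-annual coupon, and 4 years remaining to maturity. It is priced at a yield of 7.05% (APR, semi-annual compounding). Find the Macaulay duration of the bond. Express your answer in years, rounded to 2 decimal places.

3.78 years

Periodic yield y = 0.03525. Discount each cash flow and weight by its period:
  t   CF        PV=CF/(1+0.03525)^t    t·PV
  1       750.00       724.4627       724.4627
  2       750.00       699.7949     1,399.5898
  3       750.00       675.9671     2,027.9012
  4       750.00       652.9506     2,611.8023
  5       750.00       630.7178     3,153.5889
  6       750.00       609.2420     3,655.4519
  7       750.00       588.4975     4,119.4822
  8    50,750.00    38,465.7437   307,725.9494
  Σ                 43,047.3761   325,418.2284
Price P = Σ PV = 43,047.3761.
Macaulay duration = Σ(t·PV) / P = 325,418.2284 / 43,047.3761 = 7.55954 half-year periods.
In years: 7.55954 / 2 = 3.77977 years.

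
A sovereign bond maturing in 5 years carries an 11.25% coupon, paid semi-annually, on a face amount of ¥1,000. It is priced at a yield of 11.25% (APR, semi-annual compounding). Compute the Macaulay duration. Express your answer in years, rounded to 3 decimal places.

Periodic yield y = 0.05625. Discount each cash flow and weight by its period:
  t   CF        PV=CF/(1+0.05625)^t    t·PV
  1        56.25        53.2544        53.2544
  2        56.25        50.4184       100.8368
  3        56.25        47.7334       143.2002
  4        56.25        45.1914       180.7655
  5        56.25        42.7847       213.9237
  6        56.25        40.5063       243.0376
  7        56.25        38.3491       268.4439
  8        56.25        36.3069       290.4549
  9        56.25        34.3734       309.3603
  10    1,056.25       611.0820     6,110.8202
  Σ                  1,000.0000     7,914.0975
Price P = Σ PV = 1,000.0000.
Macaulay duration = Σ(t·PV) / P = 7,914.0975 / 1,000.0000 = 7.91410 half-year periods.
In years: 7.91410 / 2 = 3.95705 years.

3.957 years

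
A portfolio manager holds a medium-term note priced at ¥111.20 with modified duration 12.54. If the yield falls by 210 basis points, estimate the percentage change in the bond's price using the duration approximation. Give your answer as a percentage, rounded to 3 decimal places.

+26.334%

Duration approximation: ΔP/P ≈ -D_mod · Δy = -12.54 × (-0.021) = +0.263340.
As a percentage: +26.3340%.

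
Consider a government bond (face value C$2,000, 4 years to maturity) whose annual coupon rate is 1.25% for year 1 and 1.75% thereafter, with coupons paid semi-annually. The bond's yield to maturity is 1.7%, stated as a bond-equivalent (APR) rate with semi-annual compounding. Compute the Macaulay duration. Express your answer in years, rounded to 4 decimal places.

Periodic yield y = 0.0085. Discount each cash flow and weight by its period:
  t   CF        PV=CF/(1+0.0085)^t    t·PV
  1        12.50        12.3946        12.3946
  2        12.50        12.2902        24.5804
  3        17.50        17.0612        51.1837
  4        17.50        16.9174        67.6697
  5        17.50        16.7748        83.8742
  6        17.50        16.6335        99.8008
  7        17.50        16.4933       115.4529
  8     2,017.50     1,885.4122    15,083.2979
  Σ                  1,993.9773    15,538.2542
Price P = Σ PV = 1,993.9773.
Macaulay duration = Σ(t·PV) / P = 15,538.2542 / 1,993.9773 = 7.79259 half-year periods.
In years: 7.79259 / 2 = 3.89630 years.

3.8963 years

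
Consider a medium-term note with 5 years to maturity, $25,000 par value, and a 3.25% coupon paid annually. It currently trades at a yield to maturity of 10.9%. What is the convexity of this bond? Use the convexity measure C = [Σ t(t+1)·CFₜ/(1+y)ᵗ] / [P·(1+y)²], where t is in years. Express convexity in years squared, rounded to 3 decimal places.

With y = 0.109:
  t   CF        PV=CF/(1+0.109)^t    t·PV        t(t+1)·PV
  1       812.50       732.6420       732.6420       1,465.2840
  2       812.50       660.6330     1,321.2660       3,963.7981
  3       812.50       595.7016     1,787.1047       7,148.4186
  4       812.50       537.1520     2,148.6079      10,743.0397
  5    25,812.50    15,387.6514    76,938.2569     461,629.5412
  Σ                 17,913.7800    82,927.8775     484,950.0817
P = 17,913.7800.
Convexity = Σ t(t+1)·PV / [P·(1+y)²] = 484,950.0817 / (17,913.7800 × 1.229881) = 22.01135.

22.011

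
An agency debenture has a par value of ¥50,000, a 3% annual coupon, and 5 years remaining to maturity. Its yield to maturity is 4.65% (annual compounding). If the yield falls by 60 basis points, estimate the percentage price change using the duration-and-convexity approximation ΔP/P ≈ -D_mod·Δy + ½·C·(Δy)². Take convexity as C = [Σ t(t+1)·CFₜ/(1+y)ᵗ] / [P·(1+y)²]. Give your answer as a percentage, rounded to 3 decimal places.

+2.743%

With y = 0.0465:
  t   CF        PV=CF/(1+0.0465)^t    t·PV        t(t+1)·PV
  1     1,500.00     1,433.3493     1,433.3493       2,866.6985
  2     1,500.00     1,369.6601     2,739.3201       8,217.9604
  3     1,500.00     1,308.8008     3,926.4025      15,705.6099
  4     1,500.00     1,250.6458     5,002.5832      25,012.9160
  5    51,500.00    41,030.9021   205,154.5106   1,230,927.0637
  Σ                 46,393.3581   218,256.1657   1,282,730.2485
P = 46,393.3581; D_Mac = 4.70447 yrs; D_mod = 4.49543 yrs; C = 25.24649.
Duration effect: -4.49543 × (-0.006) = +0.026973
Convexity effect: 0.5 × 25.24649 × (-0.006)² = +0.0004544
ΔP/P ≈ +0.026973 + 0.0004544 = +0.027427 = +2.7427%.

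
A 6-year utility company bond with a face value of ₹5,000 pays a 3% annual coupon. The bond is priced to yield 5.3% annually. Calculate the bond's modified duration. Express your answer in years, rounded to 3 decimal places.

Periodic yield y = 0.053. First find Macaulay duration:
  t   CF        PV=CF/(1+0.053)^t    t·PV
  1       150.00       142.4501       142.4501
  2       150.00       135.2803       270.5606
  3       150.00       128.4713       385.4139
  4       150.00       122.0050       488.0202
  5       150.00       115.8642       579.3212
  6     5,150.00     3,777.7829    22,666.6977
  Σ                  4,421.8540    24,532.4637
P = 4,421.8540; Macaulay duration = 24,532.4637 / 4,421.8540 = 5.54800 years.
Modified duration = D_Mac / (1 + y) = 5.54800 / 1.053 = 5.26876 years.

5.269 years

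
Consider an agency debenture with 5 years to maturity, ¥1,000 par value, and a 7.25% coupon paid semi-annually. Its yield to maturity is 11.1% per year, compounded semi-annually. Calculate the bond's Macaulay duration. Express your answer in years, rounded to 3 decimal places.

Periodic yield y = 0.0555. Discount each cash flow and weight by its period:
  t   CF        PV=CF/(1+0.0555)^t    t·PV
  1        36.25        34.3439        34.3439
  2        36.25        32.5381        65.0761
  3        36.25        30.8271        92.4814
  4        36.25        29.2062       116.8248
  5        36.25        27.6705       138.3524
  6        36.25        26.2155       157.2932
  7        36.25        24.8371       173.8595
  8        36.25        23.5311       188.2487
  9        36.25        22.2938       200.6441
  10    1,036.25       603.7848     6,037.8479
  Σ                    855.2481     7,204.9721
Price P = Σ PV = 855.2481.
Macaulay duration = Σ(t·PV) / P = 7,204.9721 / 855.2481 = 8.42442 half-year periods.
In years: 8.42442 / 2 = 4.21221 years.

4.212 years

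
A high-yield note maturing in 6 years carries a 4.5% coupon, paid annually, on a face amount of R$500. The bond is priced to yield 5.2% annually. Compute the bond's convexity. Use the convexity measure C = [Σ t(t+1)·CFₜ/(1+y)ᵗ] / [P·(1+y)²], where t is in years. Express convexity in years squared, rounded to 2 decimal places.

32.74

With y = 0.052:
  t   CF        PV=CF/(1+0.052)^t    t·PV        t(t+1)·PV
  1        22.50        21.3878        21.3878          42.7757
  2        22.50        20.3306        40.6613         121.9838
  3        22.50        19.3257        57.9771         231.9084
  4        22.50        18.3704        73.4818         367.4088
  5        22.50        17.4624        87.3120         523.8719
  6       522.50       385.4711     2,312.8268      16,189.7874
  Σ                    482.3481     2,593.6467      17,477.7360
P = 482.3481.
Convexity = Σ t(t+1)·PV / [P·(1+y)²] = 17,477.7360 / (482.3481 × 1.106704) = 32.74109.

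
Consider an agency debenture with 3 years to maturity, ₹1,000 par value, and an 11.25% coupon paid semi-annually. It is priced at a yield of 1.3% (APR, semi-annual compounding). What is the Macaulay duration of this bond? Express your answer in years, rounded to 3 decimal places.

Periodic yield y = 0.0065. Discount each cash flow and weight by its period:
  t   CF        PV=CF/(1+0.0065)^t    t·PV
  1        56.25        55.8867        55.8867
  2        56.25        55.5258       111.0516
  3        56.25        55.1672       165.5017
  4        56.25        54.8110       219.2438
  5        56.25        54.4570       272.2849
  6     1,056.25     1,015.9774     6,095.8644
  Σ                  1,291.8251     6,919.8332
Price P = Σ PV = 1,291.8251.
Macaulay duration = Σ(t·PV) / P = 6,919.8332 / 1,291.8251 = 5.35663 half-year periods.
In years: 5.35663 / 2 = 2.67832 years.

2.678 years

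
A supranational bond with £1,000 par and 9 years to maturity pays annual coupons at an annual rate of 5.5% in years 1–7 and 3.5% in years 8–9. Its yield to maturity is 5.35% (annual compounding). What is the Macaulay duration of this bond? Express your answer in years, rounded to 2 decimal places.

7.31 years

Periodic yield y = 0.0535. Discount each cash flow and weight by its year:
  t   CF        PV=CF/(1+0.0535)^t    t·PV
  1        55.00        52.2069        52.2069
  2        55.00        49.5557        99.1114
  3        55.00        47.0391       141.1173
  4        55.00        44.6503       178.6013
  5        55.00        42.3828       211.9142
  6        55.00        40.2305       241.3830
  7        55.00        38.1875       267.3123
  8        35.00        23.0670       184.5363
  9     1,035.00       647.4847     5,827.3620
  Σ                    984.8046     7,203.5447
Price P = Σ PV = 984.8046.
Macaulay duration = Σ(t·PV) / P = 7,203.5447 / 984.8046 = 7.31469 years.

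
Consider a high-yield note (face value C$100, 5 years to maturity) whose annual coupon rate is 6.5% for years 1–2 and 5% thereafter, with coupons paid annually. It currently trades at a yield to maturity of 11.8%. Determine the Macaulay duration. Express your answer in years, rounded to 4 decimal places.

Periodic yield y = 0.118. Discount each cash flow and weight by its year:
  t   CF        PV=CF/(1+0.118)^t    t·PV
  1         6.50         5.8140         5.8140
  2         6.50         5.2003        10.4006
  3         5.00         3.5780        10.7341
  4         5.00         3.2004        12.8016
  5       105.00        60.1146       300.5732
  Σ                     77.9073       340.3235
Price P = Σ PV = 77.9073.
Macaulay duration = Σ(t·PV) / P = 340.3235 / 77.9073 = 4.36831 years.

4.3683 years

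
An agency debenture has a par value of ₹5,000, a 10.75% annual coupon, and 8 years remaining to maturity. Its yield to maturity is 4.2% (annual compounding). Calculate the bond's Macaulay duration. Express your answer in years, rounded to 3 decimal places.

Periodic yield y = 0.042. Discount each cash flow and weight by its year:
  t   CF        PV=CF/(1+0.042)^t    t·PV
  1       537.50       515.8349       515.8349
  2       537.50       495.0431       990.0862
  3       537.50       475.0894     1,425.2681
  4       537.50       455.9399     1,823.7596
  5       537.50       437.5623     2,187.8114
  6       537.50       419.9254     2,519.5525
  7       537.50       402.9994     2,820.9960
  8     5,537.50     3,984.4831    31,875.8647
  Σ                  7,186.8775    44,159.1734
Price P = Σ PV = 7,186.8775.
Macaulay duration = Σ(t·PV) / P = 44,159.1734 / 7,186.8775 = 6.14442 years.

6.144 years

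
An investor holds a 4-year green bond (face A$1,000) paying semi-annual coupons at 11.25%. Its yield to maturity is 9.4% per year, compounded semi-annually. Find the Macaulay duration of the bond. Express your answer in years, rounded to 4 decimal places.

Periodic yield y = 0.047. Discount each cash flow and weight by its period:
  t   CF        PV=CF/(1+0.047)^t    t·PV
  1        56.25        53.7249        53.7249
  2        56.25        51.3132       102.6264
  3        56.25        49.0097       147.0292
  4        56.25        46.8097       187.2388
  5        56.25        44.7084       223.5420
  6        56.25        42.7014       256.2086
  7        56.25        40.7846       285.4919
  8     1,056.25       731.4645     5,851.7162
  Σ                  1,060.5165     7,107.5781
Price P = Σ PV = 1,060.5165.
Macaulay duration = Σ(t·PV) / P = 7,107.5781 / 1,060.5165 = 6.70200 half-year periods.
In years: 6.70200 / 2 = 3.35100 years.

3.3510 years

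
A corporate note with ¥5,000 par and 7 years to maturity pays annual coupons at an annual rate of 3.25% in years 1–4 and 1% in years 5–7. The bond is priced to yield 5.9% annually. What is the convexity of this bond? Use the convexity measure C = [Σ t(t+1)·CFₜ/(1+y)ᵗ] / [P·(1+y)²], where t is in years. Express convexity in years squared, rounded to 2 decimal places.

With y = 0.059:
  t   CF        PV=CF/(1+0.059)^t    t·PV        t(t+1)·PV
  1       162.50       153.4466       153.4466         306.8933
  2       162.50       144.8977       289.7954         869.3861
  3       162.50       136.8250       410.4750       1,641.9001
  4       162.50       129.2021       516.8083       2,584.0417
  5        50.00        37.5396       187.6982       1,126.1895
  6        50.00        35.4482       212.6892       1,488.8246
  7     5,050.00     3,380.8014    23,665.6097     189,324.8774
  Σ                  4,018.1607    25,436.5225     197,342.1127
P = 4,018.1607.
Convexity = Σ t(t+1)·PV / [P·(1+y)²] = 197,342.1127 / (4,018.1607 × 1.121481) = 43.79258.

43.79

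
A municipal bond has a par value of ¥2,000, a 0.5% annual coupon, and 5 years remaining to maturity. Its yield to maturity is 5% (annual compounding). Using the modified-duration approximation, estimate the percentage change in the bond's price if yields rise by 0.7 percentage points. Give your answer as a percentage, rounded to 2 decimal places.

Periodic yield y = 0.05. Modified duration first:
  t   CF        PV=CF/(1+0.05)^t    t·PV
  1        10.00         9.5238         9.5238
  2        10.00         9.0703        18.1406
  3        10.00         8.6384        25.9151
  4        10.00         8.2270        32.9081
  5     2,010.00     1,574.8876     7,874.4380
  Σ                  1,610.3471     7,960.9256
P = 1,610.3471; D_Mac = 4.94361 yrs; D_mod = 4.94361/(1+0.05) = 4.70820 yrs.
ΔP/P ≈ -D_mod · Δy = -4.70820 × (+0.007) = -0.032957 = -3.2957%.

-3.30%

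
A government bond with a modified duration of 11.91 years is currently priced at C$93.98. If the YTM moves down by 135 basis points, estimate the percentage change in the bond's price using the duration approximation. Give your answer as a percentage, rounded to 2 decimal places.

Duration approximation: ΔP/P ≈ -D_mod · Δy = -11.91 × (-0.0135) = +0.160785.
As a percentage: +16.0785%.

+16.08%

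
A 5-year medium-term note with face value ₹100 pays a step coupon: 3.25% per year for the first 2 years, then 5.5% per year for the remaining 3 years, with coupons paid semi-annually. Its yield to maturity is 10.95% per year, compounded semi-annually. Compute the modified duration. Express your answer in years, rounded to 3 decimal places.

4.284 years

Periodic yield y = 0.05475. First find Macaulay duration:
  t   CF        PV=CF/(1+0.05475)^t    t·PV
  1        1.625         1.5406         1.5406
  2        1.625         1.4607         2.9214
  3        1.625         1.3849         4.1546
  4        1.625         1.3130         5.2519
  5        2.750         2.1066        10.5331
  6        2.750         1.9973        11.9836
  7        2.750         1.8936        13.2551
  8        2.750         1.7953        14.3624
  9        2.750         1.7021        15.3190
  10     102.750        60.2957       602.9572
  Σ                     75.4897       682.2788
P = 75.4897; Macaulay duration = 682.2788 / 75.4897 = 9.03803 half-year periods = 4.51902 years.
Modified duration = D_Mac / (1 + y) = 4.51902 / 1.05475 = 4.28444 years.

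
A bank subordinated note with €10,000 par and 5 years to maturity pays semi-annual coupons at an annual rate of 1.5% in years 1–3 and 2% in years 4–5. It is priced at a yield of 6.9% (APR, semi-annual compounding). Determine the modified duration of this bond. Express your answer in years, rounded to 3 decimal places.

Periodic yield y = 0.0345. First find Macaulay duration:
  t   CF        PV=CF/(1+0.0345)^t    t·PV
  1        75.00        72.4988        72.4988
  2        75.00        70.0810       140.1620
  3        75.00        67.7438       203.2315
  4        75.00        65.4846       261.9385
  5        75.00        63.3007       316.5037
  6        75.00        61.1897       367.1382
  7       100.00        78.8654       552.0578
  8       100.00        76.2353       609.8823
  9       100.00        73.6929       663.2359
  10   10,100.00     7,194.7619    71,947.6186
  Σ                  7,823.8541    75,134.2673
P = 7,823.8541; Macaulay duration = 75,134.2673 / 7,823.8541 = 9.60323 half-year periods = 4.80161 years.
Modified duration = D_Mac / (1 + y) = 4.80161 / 1.0345 = 4.64148 years.

4.641 years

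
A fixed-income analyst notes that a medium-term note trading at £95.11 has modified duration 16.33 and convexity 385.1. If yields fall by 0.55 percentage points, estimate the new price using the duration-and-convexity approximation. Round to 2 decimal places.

Duration effect: -D_mod·Δy = -16.33 × (-0.0055) = +0.089815
Convexity effect: ½·C·(Δy)² = 0.5 × 385.1 × (-0.0055)² = +0.0058246375
ΔP/P ≈ +0.089815 + 0.0058246375 = +0.0956396375
New price ≈ 95.11 × (1 + 0.0956396375) = 104.206285922625.

£104.21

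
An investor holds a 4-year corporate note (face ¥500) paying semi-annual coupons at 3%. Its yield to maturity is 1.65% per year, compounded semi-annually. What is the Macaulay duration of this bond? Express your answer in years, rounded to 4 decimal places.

3.8052 years

Periodic yield y = 0.00825. Discount each cash flow and weight by its period:
  t   CF        PV=CF/(1+0.00825)^t    t·PV
  1         7.50         7.4386         7.4386
  2         7.50         7.3778        14.7555
  3         7.50         7.3174        21.9522
  4         7.50         7.2575        29.0301
  5         7.50         7.1981        35.9907
  6         7.50         7.1392        42.8354
  7         7.50         7.0808        49.5658
  8       507.50       475.2151     3,801.7205
  Σ                    526.0246     4,003.2888
Price P = Σ PV = 526.0246.
Macaulay duration = Σ(t·PV) / P = 4,003.2888 / 526.0246 = 7.61046 half-year periods.
In years: 7.61046 / 2 = 3.80523 years.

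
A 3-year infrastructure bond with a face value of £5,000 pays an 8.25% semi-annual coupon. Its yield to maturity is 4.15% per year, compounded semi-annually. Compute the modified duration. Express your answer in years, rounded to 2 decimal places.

Periodic yield y = 0.02075. First find Macaulay duration:
  t   CF        PV=CF/(1+0.02075)^t    t·PV
  1       206.25       202.0573       202.0573
  2       206.25       197.9499       395.8997
  3       206.25       193.9259       581.7777
  4       206.25       189.9837       759.9349
  5       206.25       186.1217       930.6085
  6     5,206.25     4,602.6578    27,615.9468
  Σ                  5,572.6963    30,486.2249
P = 5,572.6963; Macaulay duration = 30,486.2249 / 5,572.6963 = 5.47064 half-year periods = 2.73532 years.
Modified duration = D_Mac / (1 + y) = 2.73532 / 1.02075 = 2.67972 years.

2.68 years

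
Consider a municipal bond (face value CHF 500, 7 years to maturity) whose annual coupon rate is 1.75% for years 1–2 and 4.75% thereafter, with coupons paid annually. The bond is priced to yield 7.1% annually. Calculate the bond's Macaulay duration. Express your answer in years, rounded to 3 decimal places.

6.346 years

Periodic yield y = 0.071. Discount each cash flow and weight by its year:
  t   CF        PV=CF/(1+0.071)^t    t·PV
  1         8.75         8.1699         8.1699
  2         8.75         7.6283        15.2566
  3        23.75        19.3328        57.9985
  4        23.75        18.0512        72.2047
  5        23.75        16.8545        84.2726
  6        23.75        15.7372        94.4231
  7       523.75       324.0393     2,268.2754
  Σ                    409.8133     2,600.6008
Price P = Σ PV = 409.8133.
Macaulay duration = Σ(t·PV) / P = 2,600.6008 / 409.8133 = 6.34582 years.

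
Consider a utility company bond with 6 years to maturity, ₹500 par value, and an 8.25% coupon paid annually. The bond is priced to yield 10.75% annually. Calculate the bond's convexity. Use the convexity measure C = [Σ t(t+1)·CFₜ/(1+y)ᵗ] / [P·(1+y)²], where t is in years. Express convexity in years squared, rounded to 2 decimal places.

With y = 0.1075:
  t   CF        PV=CF/(1+0.1075)^t    t·PV        t(t+1)·PV
  1        41.25        37.2460        37.2460          74.4921
  2        41.25        33.6307        67.2615         201.7845
  3        41.25        30.3664        91.0991         364.3963
  4        41.25        27.4188       109.6753         548.3767
  5        41.25        24.7574       123.7871         742.7224
  6       541.25       293.3158     1,759.8950      12,319.2648
  Σ                    446.7352     2,188.9640      14,251.0368
P = 446.7352.
Convexity = Σ t(t+1)·PV / [P·(1+y)²] = 14,251.0368 / (446.7352 × 1.226556) = 26.00811.

26.01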